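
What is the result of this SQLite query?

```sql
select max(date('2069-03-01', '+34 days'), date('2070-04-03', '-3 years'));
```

2069-04-04

date('2069-03-01', '+34 days') → 2069-04-04.
date('2070-04-03', '-3 years') → 2067-04-03.
Later of the two is 2069-04-04.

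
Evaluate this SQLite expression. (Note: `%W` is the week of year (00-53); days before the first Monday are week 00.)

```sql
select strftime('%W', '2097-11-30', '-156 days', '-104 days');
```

First apply '-156 days', '-104 days': 2097-11-30 → 2097-03-15.
2097-03-15 is a Friday. SQLite's %W counts Mondays since the year started; the result is 10.

10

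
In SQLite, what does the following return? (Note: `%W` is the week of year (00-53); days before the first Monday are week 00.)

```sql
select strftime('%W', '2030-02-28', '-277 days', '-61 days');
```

First apply '-277 days', '-61 days': 2030-02-28 → 2029-03-27.
2029-03-27 is a Tuesday. SQLite's %W counts Mondays since the year started; the result is 13.

13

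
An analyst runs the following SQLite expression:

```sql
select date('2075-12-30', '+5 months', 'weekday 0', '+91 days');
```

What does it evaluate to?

2076-08-30

Adding +5 months to 2075-12-30 gives 2076-05-30.
`weekday 0` advances to the next Sunday; 2076-05-30 is a Saturday, so it moves forward to 2076-05-31.
Applying '+91 days' to 2076-05-31: counting 91 days forward gives 2076-08-30.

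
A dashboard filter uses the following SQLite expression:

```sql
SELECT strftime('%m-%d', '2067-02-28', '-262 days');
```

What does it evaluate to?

First apply '-262 days': 2067-02-28 → 2066-06-11.
`%m-%d` extracts the month-day: 06-11.

06-11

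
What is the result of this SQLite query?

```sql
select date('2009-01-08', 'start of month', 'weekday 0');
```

2009-01-04

`start of month` rewinds 2009-01-08 to 2009-01-01.
`weekday 0` advances to the next Sunday; 2009-01-01 is a Thursday, so it moves forward to 2009-01-04.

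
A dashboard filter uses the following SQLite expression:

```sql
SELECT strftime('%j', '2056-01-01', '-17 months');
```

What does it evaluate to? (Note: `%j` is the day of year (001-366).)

First apply '-17 months': 2056-01-01 → 2054-08-01.
Day-of-year for 2054-08-01: days since 2054-01-01 inclusive = 213, zero-padded to 213.

213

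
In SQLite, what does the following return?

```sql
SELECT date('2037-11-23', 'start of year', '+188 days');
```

2037-07-08

`start of year` rewinds 2037-11-23 to 2037-01-01.
Applying '+188 days' to 2037-01-01: counting 188 days forward gives 2037-07-08.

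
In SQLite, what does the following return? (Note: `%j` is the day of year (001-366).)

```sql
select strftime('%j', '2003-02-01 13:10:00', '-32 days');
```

First apply '-32 days': 2003-02-01 13:10:00 → 2002-12-31 13:10:00.
Day-of-year for 2002-12-31: days since 2002-01-01 inclusive = 365, zero-padded to 365.

365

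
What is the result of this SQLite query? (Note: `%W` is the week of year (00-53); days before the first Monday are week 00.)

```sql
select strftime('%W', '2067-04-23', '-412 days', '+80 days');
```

21

First apply '-412 days', '+80 days': 2067-04-23 → 2066-05-26.
2066-05-26 is a Wednesday. SQLite's %W counts Mondays since the year started; the result is 21.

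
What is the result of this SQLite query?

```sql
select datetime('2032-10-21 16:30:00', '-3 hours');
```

2032-10-21 13:30:00

-3 hours from 2032-10-21 16:30:00 is 2032-10-21 13:30:00.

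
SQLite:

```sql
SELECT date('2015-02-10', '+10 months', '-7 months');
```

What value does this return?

2015-05-10

Adding +10 months to 2015-02-10 gives 2015-12-10.
Adding -7 months to 2015-12-10 gives 2015-05-10.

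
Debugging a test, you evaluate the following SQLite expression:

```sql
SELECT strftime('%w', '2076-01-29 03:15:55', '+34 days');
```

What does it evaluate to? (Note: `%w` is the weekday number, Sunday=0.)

2

First apply '+34 days': 2076-01-29 03:15:55 → 2076-03-03 03:15:55.
2076-03-03 is a Tuesday; with Sunday=0 that is 2.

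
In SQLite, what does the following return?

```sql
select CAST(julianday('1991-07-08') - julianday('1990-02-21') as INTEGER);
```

7 days remain in February 1990 after the 21st (28 − 21).
Full months from March 1990 through June 1991 contribute their day counts.
Then 8 days into July 1991.
Total: 7 + 31 + 30 + 31 + 30 + 31 + 31 + 30 + 31 + 30 + 31 + 31 + 28 + 31 + 30 + 31 + 30 + 8 = 502.

502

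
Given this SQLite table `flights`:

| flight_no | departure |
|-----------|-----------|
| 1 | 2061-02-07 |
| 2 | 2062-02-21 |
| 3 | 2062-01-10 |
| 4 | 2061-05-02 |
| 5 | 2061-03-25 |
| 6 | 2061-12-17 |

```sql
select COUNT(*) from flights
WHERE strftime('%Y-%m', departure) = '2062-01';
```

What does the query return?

1

Rows with year-month 2062-01: 2062-01-10 → 1.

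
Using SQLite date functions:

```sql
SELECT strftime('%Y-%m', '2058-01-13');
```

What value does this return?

`%Y-%m` extracts the year-month: 2058-01.

2058-01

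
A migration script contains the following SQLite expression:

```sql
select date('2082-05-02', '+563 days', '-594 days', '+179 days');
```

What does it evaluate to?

Applying '+563 days' to 2082-05-02: counting 563 days forward gives 2083-11-16.
Applying '-594 days' to 2083-11-16: counting 594 days back gives 2082-04-01.
Applying '+179 days' to 2082-04-01: counting 179 days forward gives 2082-09-27.

2082-09-27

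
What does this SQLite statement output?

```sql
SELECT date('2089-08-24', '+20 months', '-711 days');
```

2089-05-13

Adding +20 months to 2089-08-24 gives 2091-04-24.
Applying '-711 days' to 2091-04-24: counting 711 days back gives 2089-05-13.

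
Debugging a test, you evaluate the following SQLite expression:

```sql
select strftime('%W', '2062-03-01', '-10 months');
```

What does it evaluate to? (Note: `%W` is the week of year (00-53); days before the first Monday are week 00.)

First apply '-10 months': 2062-03-01 → 2061-05-01.
2061-05-01 is a Sunday. SQLite's %W counts Mondays since the year started; the result is 17.

17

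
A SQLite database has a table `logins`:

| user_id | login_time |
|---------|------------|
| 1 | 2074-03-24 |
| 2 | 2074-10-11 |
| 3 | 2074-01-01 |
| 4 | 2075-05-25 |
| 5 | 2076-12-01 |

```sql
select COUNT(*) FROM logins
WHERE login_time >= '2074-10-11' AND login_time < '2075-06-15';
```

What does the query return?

2

Rows in [2074-10-11, 2075-06-15): 2074-10-11, 2075-05-25 → 2 rows.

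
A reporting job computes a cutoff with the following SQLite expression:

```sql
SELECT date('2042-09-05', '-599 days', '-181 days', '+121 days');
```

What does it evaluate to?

2040-11-15

Applying '-599 days' to 2042-09-05: counting 599 days back gives 2041-01-14.
Applying '-181 days' to 2041-01-14: counting 181 days back gives 2040-07-17.
Applying '+121 days' to 2040-07-17: counting 121 days forward gives 2040-11-15.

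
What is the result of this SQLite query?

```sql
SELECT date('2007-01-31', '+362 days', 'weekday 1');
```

Applying '+362 days' to 2007-01-31: counting 362 days forward gives 2008-01-28.
`weekday 1` advances to the next Monday; 2008-01-28 is already a Monday, so it stays at 2008-01-28.

2008-01-28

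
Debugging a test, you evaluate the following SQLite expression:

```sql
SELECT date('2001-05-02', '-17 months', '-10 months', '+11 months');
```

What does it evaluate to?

Adding -17 months to 2001-05-02 gives 1999-12-02.
Adding -10 months to 1999-12-02 gives 1999-02-02.
Adding +11 months to 1999-02-02 gives 2000-01-02.

2000-01-02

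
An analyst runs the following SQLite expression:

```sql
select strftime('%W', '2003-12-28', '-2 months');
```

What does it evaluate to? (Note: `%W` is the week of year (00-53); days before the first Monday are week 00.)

First apply '-2 months': 2003-12-28 → 2003-10-28.
2003-10-28 is a Tuesday. SQLite's %W counts Mondays since the year started; the result is 43.

43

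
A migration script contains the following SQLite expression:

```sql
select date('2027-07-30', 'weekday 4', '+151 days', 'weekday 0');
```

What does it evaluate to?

2028-01-09

`weekday 4` advances to the next Thursday; 2027-07-30 is a Friday, so it moves forward to 2027-08-05.
Applying '+151 days' to 2027-08-05: counting 151 days forward gives 2028-01-03.
`weekday 0` advances to the next Sunday; 2028-01-03 is a Monday, so it moves forward to 2028-01-09.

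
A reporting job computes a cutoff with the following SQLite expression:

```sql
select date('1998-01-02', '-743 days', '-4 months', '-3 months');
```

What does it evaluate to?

1995-05-21

Applying '-743 days' to 1998-01-02: counting 743 days back gives 1995-12-21.
Adding -4 months to 1995-12-21 gives 1995-08-21.
Adding -3 months to 1995-08-21 gives 1995-05-21.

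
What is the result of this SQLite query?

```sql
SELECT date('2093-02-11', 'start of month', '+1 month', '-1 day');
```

2093-02-28

`start of month` rewinds 2093-02-11 to 2093-02-01.
Adding +1 month to 2093-02-01 gives 2093-03-01.
Going back 1 day from 2093-03-01 reaches 2093-02-28 (last day of February, 28 days).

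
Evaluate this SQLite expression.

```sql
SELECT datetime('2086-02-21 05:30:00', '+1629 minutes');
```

2086-02-22 08:39:00

1629 minutes = 27h 9m; +1629 minutes from 2086-02-21 05:30:00 is 2086-02-22 08:39:00 (crosses midnight).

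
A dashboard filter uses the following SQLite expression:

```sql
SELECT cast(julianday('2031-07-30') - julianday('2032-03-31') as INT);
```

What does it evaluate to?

-245

1 day remains in July 2031 after the 30th (31 − 30).
Full months from August 2031 through February 2032 contribute their day counts.
Then 31 days into March 2032.
Total: 1 + 31 + 30 + 31 + 30 + 31 + 31 + 29 + 31 = 245.
The subtraction is earlier − later, so the result is −245 → -245.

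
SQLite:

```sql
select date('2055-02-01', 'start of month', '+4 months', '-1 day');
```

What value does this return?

2055-05-31

`start of month` rewinds 2055-02-01 to 2055-02-01.
Adding +4 months to 2055-02-01 gives 2055-06-01.
Going back 1 day from 2055-06-01 reaches 2055-05-31 (last day of May, 31 days).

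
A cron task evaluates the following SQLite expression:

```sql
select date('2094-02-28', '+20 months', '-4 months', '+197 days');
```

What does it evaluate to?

Adding +20 months to 2094-02-28 gives 2095-10-28.
Adding -4 months to 2095-10-28 gives 2095-06-28.
Applying '+197 days' to 2095-06-28: counting 197 days forward gives 2096-01-11.

2096-01-11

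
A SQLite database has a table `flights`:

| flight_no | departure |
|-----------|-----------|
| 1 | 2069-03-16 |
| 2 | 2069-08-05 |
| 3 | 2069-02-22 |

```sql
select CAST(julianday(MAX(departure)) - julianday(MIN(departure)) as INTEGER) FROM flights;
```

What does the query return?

MIN = 2069-02-22, MAX = 2069-08-05.
6 days remain in February 2069 after the 22nd (28 − 22).
March 2069: 31 days.
April 2069: 30 days.
May 2069: 31 days.
June 2069: 30 days.
July 2069: 31 days.
Then 5 days into August 2069.
Total: 6 + 31 + 30 + 31 + 30 + 31 + 5 = 164.

164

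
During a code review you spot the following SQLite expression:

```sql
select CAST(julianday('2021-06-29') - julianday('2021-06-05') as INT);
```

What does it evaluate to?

24

Both dates are in June 2021: 29 − 5 = 24.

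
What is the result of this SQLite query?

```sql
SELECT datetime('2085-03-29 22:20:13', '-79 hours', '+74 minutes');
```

2085-03-26 16:34:13

-79 hours from 2085-03-29 22:20:13 is 2085-03-26 15:20:13 (crosses midnight).
74 minutes = 1h 14m; +74 minutes from 2085-03-26 15:20:13 is 2085-03-26 16:34:13.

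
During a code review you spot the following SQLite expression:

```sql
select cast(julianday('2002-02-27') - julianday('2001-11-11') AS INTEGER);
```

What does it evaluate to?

19 days remain in November 2001 after the 11th (30 − 11).
December 2001: 31 days.
January 2002: 31 days.
Then 27 days into February 2002.
Total: 19 + 31 + 31 + 27 = 108.

108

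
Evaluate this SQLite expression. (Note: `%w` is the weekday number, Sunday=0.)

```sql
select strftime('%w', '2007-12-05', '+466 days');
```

First apply '+466 days': 2007-12-05 → 2009-03-15.
2009-03-15 is a Sunday; with Sunday=0 that is 0.

0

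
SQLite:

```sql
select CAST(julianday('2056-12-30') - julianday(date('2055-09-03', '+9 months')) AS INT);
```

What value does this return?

Adding +9 months to 2055-09-03 gives 2056-06-03.
27 days remain in June 2056 after the 3rd (30 − 3).
July 2056: 31 days.
August 2056: 31 days.
September 2056: 30 days.
October 2056: 31 days.
November 2056: 30 days.
Then 30 days into December 2056.
Total: 27 + 31 + 31 + 30 + 31 + 30 + 30 = 210.

210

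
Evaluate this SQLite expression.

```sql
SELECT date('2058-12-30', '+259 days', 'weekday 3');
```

2059-09-17

Applying '+259 days' to 2058-12-30: counting 259 days forward gives 2059-09-15.
`weekday 3` advances to the next Wednesday; 2059-09-15 is a Monday, so it moves forward to 2059-09-17.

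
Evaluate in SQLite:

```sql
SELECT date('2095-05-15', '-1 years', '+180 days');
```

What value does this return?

2094-11-11

Adding -1 year to 2095-05-15 gives 2094-05-15.
Applying '+180 days' to 2094-05-15: counting 180 days forward gives 2094-11-11.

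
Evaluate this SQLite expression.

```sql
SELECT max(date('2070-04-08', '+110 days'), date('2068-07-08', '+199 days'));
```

date('2070-04-08', '+110 days') → 2070-07-27.
date('2068-07-08', '+199 days') → 2069-01-23.
Later of the two is 2070-07-27.

2070-07-27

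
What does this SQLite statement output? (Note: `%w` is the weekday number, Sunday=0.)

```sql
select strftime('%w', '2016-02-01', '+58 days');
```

First apply '+58 days': 2016-02-01 → 2016-03-30.
2016-03-30 is a Wednesday; with Sunday=0 that is 3.

3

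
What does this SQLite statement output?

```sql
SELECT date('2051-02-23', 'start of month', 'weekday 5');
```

2051-02-03

`start of month` rewinds 2051-02-23 to 2051-02-01.
`weekday 5` advances to the next Friday; 2051-02-01 is a Wednesday, so it moves forward to 2051-02-03.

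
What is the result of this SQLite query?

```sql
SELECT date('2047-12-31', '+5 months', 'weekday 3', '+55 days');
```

2048-07-28

Adding +5 months to 2047-12-31 gives 2048-05-31.
`weekday 3` advances to the next Wednesday; 2048-05-31 is a Sunday, so it moves forward to 2048-06-03.
Applying '+55 days' to 2048-06-03: counting 55 days forward gives 2048-07-28.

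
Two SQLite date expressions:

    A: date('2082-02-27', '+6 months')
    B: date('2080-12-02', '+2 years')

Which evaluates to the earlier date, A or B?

A

A = 2082-08-27.
B = 2082-12-02.
A is earlier.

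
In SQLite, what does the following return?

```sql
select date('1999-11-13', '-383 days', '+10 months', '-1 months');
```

1999-07-26

Applying '-383 days' to 1999-11-13: counting 383 days back gives 1998-10-26.
Adding +10 months to 1998-10-26 gives 1999-08-26.
Adding -1 month to 1999-08-26 gives 1999-07-26.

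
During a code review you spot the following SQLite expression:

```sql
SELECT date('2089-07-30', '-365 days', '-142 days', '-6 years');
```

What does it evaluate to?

Applying '-365 days' to 2089-07-30: counting 365 days back gives 2088-07-30.
Applying '-142 days' to 2088-07-30: counting 142 days back gives 2088-03-10.
Adding -6 years to 2088-03-10 gives 2082-03-10.

2082-03-10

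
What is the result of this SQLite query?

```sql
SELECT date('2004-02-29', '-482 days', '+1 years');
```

Applying '-482 days' to 2004-02-29: counting 482 days back gives 2002-11-04.
Adding +1 year to 2002-11-04 gives 2003-11-04.

2003-11-04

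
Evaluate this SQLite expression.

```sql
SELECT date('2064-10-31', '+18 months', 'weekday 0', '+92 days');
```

Adding +18 months to 2064-10-31 targets 2066-04-31. April 2066 has only 30 days, so SQLite normalizes the 1-day overflow forward to 2066-05-01.
`weekday 0` advances to the next Sunday; 2066-05-01 is a Saturday, so it moves forward to 2066-05-02.
Applying '+92 days' to 2066-05-02: counting 92 days forward gives 2066-08-02.

2066-08-02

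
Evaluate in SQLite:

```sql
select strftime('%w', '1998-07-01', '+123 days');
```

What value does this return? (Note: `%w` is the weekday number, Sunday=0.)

0

First apply '+123 days': 1998-07-01 → 1998-11-01.
1998-11-01 is a Sunday; with Sunday=0 that is 0.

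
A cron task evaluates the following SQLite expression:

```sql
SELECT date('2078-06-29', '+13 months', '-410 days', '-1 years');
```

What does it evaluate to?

2077-06-14

Adding +13 months to 2078-06-29 gives 2079-07-29.
Applying '-410 days' to 2079-07-29: counting 410 days back gives 2078-06-14.
Adding -1 year to 2078-06-14 gives 2077-06-14.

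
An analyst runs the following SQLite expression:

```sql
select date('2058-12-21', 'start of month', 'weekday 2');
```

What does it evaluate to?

`start of month` rewinds 2058-12-21 to 2058-12-01.
`weekday 2` advances to the next Tuesday; 2058-12-01 is a Sunday, so it moves forward to 2058-12-03.

2058-12-03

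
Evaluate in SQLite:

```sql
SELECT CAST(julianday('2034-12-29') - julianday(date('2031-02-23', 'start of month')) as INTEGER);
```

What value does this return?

`start of month` rewinds 2031-02-23 to 2031-02-01.
27 days remain in February 2031 after the 1st (28 − 1).
Full months from March 2031 through November 2034 contribute their day counts.
Then 29 days into December 2034.
Total: 27 + 31 + 30 + 31 + 30 + 31 + 31 + 30 + 31 + 30 + 31 + 31 + 29 + 31 + 30 + 31 + 30 + 31 + 31 + 30 + 31 + 30 + 31 + 31 + 28 + 31 + 30 + 31 + 30 + 31 + 31 + 30 + 31 + 30 + 31 + 31 + 28 + 31 + 30 + 31 + 30 + 31 + 31 + 30 + 31 + 30 + 29 = 1427.

1427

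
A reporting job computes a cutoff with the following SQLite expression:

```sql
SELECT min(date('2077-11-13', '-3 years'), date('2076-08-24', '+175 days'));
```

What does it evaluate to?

date('2077-11-13', '-3 years') → 2074-11-13.
date('2076-08-24', '+175 days') → 2077-02-15.
Earlier of the two is 2074-11-13.

2074-11-13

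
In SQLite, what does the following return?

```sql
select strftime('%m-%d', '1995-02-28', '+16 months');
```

First apply '+16 months': 1995-02-28 → 1996-06-28.
`%m-%d` extracts the month-day: 06-28.

06-28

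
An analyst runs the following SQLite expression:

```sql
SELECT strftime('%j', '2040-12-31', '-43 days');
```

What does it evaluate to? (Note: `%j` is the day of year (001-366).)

First apply '-43 days': 2040-12-31 → 2040-11-18.
Day-of-year for 2040-11-18: days since 2040-01-01 inclusive = 323, zero-padded to 323.

323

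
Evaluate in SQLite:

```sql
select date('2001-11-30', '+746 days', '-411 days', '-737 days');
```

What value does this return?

Applying '+746 days' to 2001-11-30: counting 746 days forward gives 2003-12-16.
Applying '-411 days' to 2003-12-16: counting 411 days back gives 2002-10-31.
Applying '-737 days' to 2002-10-31: counting 737 days back gives 2000-10-24.

2000-10-24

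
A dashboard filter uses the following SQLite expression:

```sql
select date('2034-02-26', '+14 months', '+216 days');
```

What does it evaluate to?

Adding +14 months to 2034-02-26 gives 2035-04-26.
Applying '+216 days' to 2035-04-26: counting 216 days forward gives 2035-11-28.

2035-11-28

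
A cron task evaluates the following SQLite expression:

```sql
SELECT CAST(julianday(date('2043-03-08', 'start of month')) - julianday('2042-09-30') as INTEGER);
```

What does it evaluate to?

152

`start of month` rewinds 2043-03-08 to 2043-03-01.
0 days remain in September 2042 after the 30th (30 − 30).
October 2042: 31 days.
November 2042: 30 days.
December 2042: 31 days.
January 2043: 31 days.
February 2043: 28 days.
Then 1 day into March 2043.
Total: 0 + 31 + 30 + 31 + 31 + 28 + 1 = 152.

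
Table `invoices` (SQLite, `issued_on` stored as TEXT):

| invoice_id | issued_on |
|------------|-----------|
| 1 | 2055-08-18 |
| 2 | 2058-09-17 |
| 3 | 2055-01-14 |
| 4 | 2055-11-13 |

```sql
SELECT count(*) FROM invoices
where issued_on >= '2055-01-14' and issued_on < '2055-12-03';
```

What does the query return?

Rows in [2055-01-14, 2055-12-03): 2055-08-18, 2055-01-14, 2055-11-13 → 3 rows.

3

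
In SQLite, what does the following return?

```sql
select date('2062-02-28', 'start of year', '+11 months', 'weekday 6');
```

2062-12-02

`start of year` rewinds 2062-02-28 to 2062-01-01.
Adding +11 months to 2062-01-01 gives 2062-12-01.
`weekday 6` advances to the next Saturday; 2062-12-01 is a Friday, so it moves forward to 2062-12-02.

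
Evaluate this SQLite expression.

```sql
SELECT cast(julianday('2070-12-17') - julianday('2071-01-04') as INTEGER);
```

14 days remain in December 2070 after the 17th (31 − 17).
Then 4 days into January 2071.
Total: 14 + 4 = 18.
The subtraction is earlier − later, so the result is −18 → -18.

-18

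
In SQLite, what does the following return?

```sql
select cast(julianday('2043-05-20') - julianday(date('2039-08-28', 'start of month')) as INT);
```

`start of month` rewinds 2039-08-28 to 2039-08-01.
30 days remain in August 2039 after the 1st (31 − 1).
Full months from September 2039 through April 2043 contribute their day counts.
Then 20 days into May 2043.
Total: 30 + 30 + 31 + 30 + 31 + 31 + 29 + 31 + 30 + 31 + 30 + 31 + 31 + 30 + 31 + 30 + 31 + 31 + 28 + 31 + 30 + 31 + 30 + 31 + 31 + 30 + 31 + 30 + 31 + 31 + 28 + 31 + 30 + 31 + 30 + 31 + 31 + 30 + 31 + 30 + 31 + 31 + 28 + 31 + 30 + 20 = 1388.

1388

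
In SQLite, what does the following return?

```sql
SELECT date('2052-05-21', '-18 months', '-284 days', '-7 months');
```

Adding -18 months to 2052-05-21 gives 2050-11-21.
Applying '-284 days' to 2050-11-21: counting 284 days back gives 2050-02-10.
Adding -7 months to 2050-02-10 gives 2049-07-10.

2049-07-10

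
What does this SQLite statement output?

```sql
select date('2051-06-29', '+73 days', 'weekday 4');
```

Applying '+73 days' to 2051-06-29: counting 73 days forward gives 2051-09-10.
`weekday 4` advances to the next Thursday; 2051-09-10 is a Sunday, so it moves forward to 2051-09-14.

2051-09-14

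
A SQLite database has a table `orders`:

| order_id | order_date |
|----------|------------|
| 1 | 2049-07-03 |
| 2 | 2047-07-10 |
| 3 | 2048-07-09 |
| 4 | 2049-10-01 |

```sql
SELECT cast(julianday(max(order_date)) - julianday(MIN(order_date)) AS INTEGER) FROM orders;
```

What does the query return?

814

MIN = 2047-07-10, MAX = 2049-10-01.
21 days remain in July 2047 after the 10th (31 − 10).
Full months from August 2047 through September 2049 contribute their day counts.
Then 1 day into October 2049.
Total: 21 + 31 + 30 + 31 + 30 + 31 + 31 + 29 + 31 + 30 + 31 + 30 + 31 + 31 + 30 + 31 + 30 + 31 + 31 + 28 + 31 + 30 + 31 + 30 + 31 + 31 + 30 + 1 = 814.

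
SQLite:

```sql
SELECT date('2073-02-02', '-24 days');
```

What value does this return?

2073-01-09

Going back 2 days from 2073-02-02 reaches 2073-01-31 (last day of January, 31 days).
Going back 22 days within January lands on 2073-01-09.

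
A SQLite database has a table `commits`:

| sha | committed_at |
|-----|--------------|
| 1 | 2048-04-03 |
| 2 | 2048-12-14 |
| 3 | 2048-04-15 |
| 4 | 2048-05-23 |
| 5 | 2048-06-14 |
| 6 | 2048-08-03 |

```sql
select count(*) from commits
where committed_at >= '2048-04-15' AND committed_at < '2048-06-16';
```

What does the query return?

3

Rows in [2048-04-15, 2048-06-16): 2048-04-15, 2048-05-23, 2048-06-14 → 3 rows.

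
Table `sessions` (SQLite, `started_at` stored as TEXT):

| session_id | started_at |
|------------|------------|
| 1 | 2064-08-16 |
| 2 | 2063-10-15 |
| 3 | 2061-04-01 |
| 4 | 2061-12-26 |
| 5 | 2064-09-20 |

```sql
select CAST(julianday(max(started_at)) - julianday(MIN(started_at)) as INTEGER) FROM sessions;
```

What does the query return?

1268

MIN = 2061-04-01, MAX = 2064-09-20.
29 days remain in April 2061 after the 1st (30 − 1).
Full months from May 2061 through August 2064 contribute their day counts.
Then 20 days into September 2064.
Total: 29 + 31 + 30 + 31 + 31 + 30 + 31 + 30 + 31 + 31 + 28 + 31 + 30 + 31 + 30 + 31 + 31 + 30 + 31 + 30 + 31 + 31 + 28 + 31 + 30 + 31 + 30 + 31 + 31 + 30 + 31 + 30 + 31 + 31 + 29 + 31 + 30 + 31 + 30 + 31 + 31 + 20 = 1268.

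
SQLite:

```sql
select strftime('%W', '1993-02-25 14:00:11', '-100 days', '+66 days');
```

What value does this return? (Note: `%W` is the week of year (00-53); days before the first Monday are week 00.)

03

First apply '-100 days', '+66 days': 1993-02-25 14:00:11 → 1993-01-22 14:00:11.
1993-01-22 is a Friday. SQLite's %W counts Mondays since the year started; the result is 03.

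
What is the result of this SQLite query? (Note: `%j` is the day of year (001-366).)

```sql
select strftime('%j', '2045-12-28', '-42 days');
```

First apply '-42 days': 2045-12-28 → 2045-11-16.
Day-of-year for 2045-11-16: days since 2045-01-01 inclusive = 320, zero-padded to 320.

320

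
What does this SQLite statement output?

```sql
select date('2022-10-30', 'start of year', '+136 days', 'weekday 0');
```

`start of year` rewinds 2022-10-30 to 2022-01-01.
Applying '+136 days' to 2022-01-01: counting 136 days forward gives 2022-05-17.
`weekday 0` advances to the next Sunday; 2022-05-17 is a Tuesday, so it moves forward to 2022-05-22.

2022-05-22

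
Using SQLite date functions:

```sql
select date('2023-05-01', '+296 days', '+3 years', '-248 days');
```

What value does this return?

2026-06-18

Applying '+296 days' to 2023-05-01: counting 296 days forward gives 2024-02-21.
Adding +3 years to 2024-02-21 gives 2027-02-21.
Applying '-248 days' to 2027-02-21: counting 248 days back gives 2026-06-18.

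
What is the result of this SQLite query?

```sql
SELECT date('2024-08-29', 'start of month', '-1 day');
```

`start of month` rewinds 2024-08-29 to 2024-08-01.
Going back 1 day from 2024-08-01 reaches 2024-07-31 (last day of July, 31 days).

2024-07-31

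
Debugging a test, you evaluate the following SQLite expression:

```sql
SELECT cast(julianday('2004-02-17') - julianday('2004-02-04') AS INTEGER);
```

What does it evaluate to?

13

Both dates are in February 2004: 17 − 4 = 13.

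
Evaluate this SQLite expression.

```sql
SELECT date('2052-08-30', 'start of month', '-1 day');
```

`start of month` rewinds 2052-08-30 to 2052-08-01.
Going back 1 day from 2052-08-01 reaches 2052-07-31 (last day of July, 31 days).

2052-07-31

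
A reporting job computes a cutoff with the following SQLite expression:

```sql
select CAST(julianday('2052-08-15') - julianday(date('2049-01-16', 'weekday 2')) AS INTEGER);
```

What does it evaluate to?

1304

`weekday 2` advances to the next Tuesday; 2049-01-16 is a Saturday, so it moves forward to 2049-01-19.
12 days remain in January 2049 after the 19th (31 − 19).
Full months from February 2049 through July 2052 contribute their day counts.
Then 15 days into August 2052.
Total: 12 + 28 + 31 + 30 + 31 + 30 + 31 + 31 + 30 + 31 + 30 + 31 + 31 + 28 + 31 + 30 + 31 + 30 + 31 + 31 + 30 + 31 + 30 + 31 + 31 + 28 + 31 + 30 + 31 + 30 + 31 + 31 + 30 + 31 + 30 + 31 + 31 + 29 + 31 + 30 + 31 + 30 + 31 + 15 = 1304.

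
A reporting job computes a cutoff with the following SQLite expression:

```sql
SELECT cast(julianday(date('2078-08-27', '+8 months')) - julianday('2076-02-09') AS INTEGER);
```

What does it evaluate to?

1173

Adding +8 months to 2078-08-27 gives 2079-04-27.
20 days remain in February 2076 after the 9th (29 − 9).
Full months from March 2076 through March 2079 contribute their day counts.
Then 27 days into April 2079.
Total: 20 + 31 + 30 + 31 + 30 + 31 + 31 + 30 + 31 + 30 + 31 + 31 + 28 + 31 + 30 + 31 + 30 + 31 + 31 + 30 + 31 + 30 + 31 + 31 + 28 + 31 + 30 + 31 + 30 + 31 + 31 + 30 + 31 + 30 + 31 + 31 + 28 + 31 + 27 = 1173.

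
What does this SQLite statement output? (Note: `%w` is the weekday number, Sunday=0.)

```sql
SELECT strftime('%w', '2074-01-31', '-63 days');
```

First apply '-63 days': 2074-01-31 → 2073-11-29.
2073-11-29 is a Wednesday; with Sunday=0 that is 3.

3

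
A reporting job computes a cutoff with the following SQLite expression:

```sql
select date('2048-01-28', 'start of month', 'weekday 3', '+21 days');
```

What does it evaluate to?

2048-01-22

`start of month` rewinds 2048-01-28 to 2048-01-01.
`weekday 3` advances to the next Wednesday; 2048-01-01 is already a Wednesday, so it stays at 2048-01-01.
Advancing 21 more days within January lands on 2048-01-22.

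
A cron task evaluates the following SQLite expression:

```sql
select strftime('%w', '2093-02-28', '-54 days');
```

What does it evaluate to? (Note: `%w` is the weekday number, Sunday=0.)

1

First apply '-54 days': 2093-02-28 → 2093-01-05.
2093-01-05 is a Monday; with Sunday=0 that is 1.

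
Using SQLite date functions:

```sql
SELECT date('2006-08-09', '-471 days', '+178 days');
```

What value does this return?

Applying '-471 days' to 2006-08-09: counting 471 days back gives 2005-04-25.
Applying '+178 days' to 2005-04-25: counting 178 days forward gives 2005-10-20.

2005-10-20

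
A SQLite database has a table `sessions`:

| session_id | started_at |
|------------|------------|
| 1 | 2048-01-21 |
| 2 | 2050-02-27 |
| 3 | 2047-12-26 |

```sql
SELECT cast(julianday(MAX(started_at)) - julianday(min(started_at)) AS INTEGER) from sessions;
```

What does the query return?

794

MIN = 2047-12-26, MAX = 2050-02-27.
5 days remain in December 2047 after the 26th (31 − 26).
Full months from January 2048 through January 2050 contribute their day counts.
Then 27 days into February 2050.
Total: 5 + 31 + 29 + 31 + 30 + 31 + 30 + 31 + 31 + 30 + 31 + 30 + 31 + 31 + 28 + 31 + 30 + 31 + 30 + 31 + 31 + 30 + 31 + 30 + 31 + 31 + 27 = 794.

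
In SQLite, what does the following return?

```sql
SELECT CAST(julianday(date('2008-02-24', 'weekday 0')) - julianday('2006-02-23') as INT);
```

731

`weekday 0` advances to the next Sunday; 2008-02-24 is already a Sunday, so it stays at 2008-02-24.
5 days remain in February 2006 after the 23rd (28 − 23).
Full months from March 2006 through January 2008 contribute their day counts.
Then 24 days into February 2008.
Total: 5 + 31 + 30 + 31 + 30 + 31 + 31 + 30 + 31 + 30 + 31 + 31 + 28 + 31 + 30 + 31 + 30 + 31 + 31 + 30 + 31 + 30 + 31 + 31 + 24 = 731.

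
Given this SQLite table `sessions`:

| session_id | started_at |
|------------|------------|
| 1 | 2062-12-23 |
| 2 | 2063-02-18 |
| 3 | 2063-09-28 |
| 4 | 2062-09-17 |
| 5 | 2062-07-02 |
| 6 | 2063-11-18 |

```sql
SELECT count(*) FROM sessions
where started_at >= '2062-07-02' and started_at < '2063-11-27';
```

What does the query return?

Rows in [2062-07-02, 2063-11-27): 2062-12-23, 2063-02-18, 2063-09-28, 2062-09-17, 2062-07-02, 2063-11-18 → 6 rows.

6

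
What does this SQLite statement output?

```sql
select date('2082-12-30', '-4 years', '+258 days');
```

Adding -4 years to 2082-12-30 gives 2078-12-30.
Applying '+258 days' to 2078-12-30: counting 258 days forward gives 2079-09-14.

2079-09-14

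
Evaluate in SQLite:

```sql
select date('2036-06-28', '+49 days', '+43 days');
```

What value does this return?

Applying '+49 days' to 2036-06-28: counting 49 days forward gives 2036-08-16.
Applying '+43 days' to 2036-08-16: counting 43 days forward gives 2036-09-28.

2036-09-28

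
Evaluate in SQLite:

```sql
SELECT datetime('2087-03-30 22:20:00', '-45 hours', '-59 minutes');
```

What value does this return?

-45 hours from 2087-03-30 22:20:00 is 2087-03-29 01:20:00 (crosses midnight).
-59 minutes from 2087-03-29 01:20:00 is 2087-03-29 00:21:00.

2087-03-29 00:21:00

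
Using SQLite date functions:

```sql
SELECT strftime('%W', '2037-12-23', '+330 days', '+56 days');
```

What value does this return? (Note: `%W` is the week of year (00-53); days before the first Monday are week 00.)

First apply '+330 days', '+56 days': 2037-12-23 → 2039-01-13.
2039-01-13 is a Thursday. SQLite's %W counts Mondays since the year started; the result is 02.

02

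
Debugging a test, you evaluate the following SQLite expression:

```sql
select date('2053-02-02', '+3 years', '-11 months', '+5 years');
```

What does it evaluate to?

Adding +3 years to 2053-02-02 gives 2056-02-02.
Adding -11 months to 2056-02-02 gives 2055-03-02.
Adding +5 years to 2055-03-02 gives 2060-03-02.

2060-03-02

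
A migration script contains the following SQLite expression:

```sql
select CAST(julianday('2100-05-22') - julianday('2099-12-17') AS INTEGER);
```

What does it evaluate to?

14 days remain in December 2099 after the 17th (31 − 17).
January 2100: 31 days.
February 2100: 28 days.
March 2100: 31 days.
April 2100: 30 days.
Then 22 days into May 2100.
Total: 14 + 31 + 28 + 31 + 30 + 22 = 156.

156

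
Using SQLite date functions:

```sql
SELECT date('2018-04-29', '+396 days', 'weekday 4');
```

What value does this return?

2019-05-30

Applying '+396 days' to 2018-04-29: counting 396 days forward gives 2019-05-30.
`weekday 4` advances to the next Thursday; 2019-05-30 is already a Thursday, so it stays at 2019-05-30.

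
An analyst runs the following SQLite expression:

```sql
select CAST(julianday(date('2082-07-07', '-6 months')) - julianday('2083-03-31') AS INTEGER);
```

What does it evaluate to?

-448

Adding -6 months to 2082-07-07 gives 2082-01-07.
24 days remain in January 2082 after the 7th (31 − 7).
Full months from February 2082 through February 2083 contribute their day counts.
Then 31 days into March 2083.
Total: 24 + 28 + 31 + 30 + 31 + 30 + 31 + 31 + 30 + 31 + 30 + 31 + 31 + 28 + 31 = 448.
The subtraction is earlier − later, so the result is −448 → -448.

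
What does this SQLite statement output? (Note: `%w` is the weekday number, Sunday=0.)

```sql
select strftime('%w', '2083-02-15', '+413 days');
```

1

First apply '+413 days': 2083-02-15 → 2084-04-03.
2084-04-03 is a Monday; with Sunday=0 that is 1.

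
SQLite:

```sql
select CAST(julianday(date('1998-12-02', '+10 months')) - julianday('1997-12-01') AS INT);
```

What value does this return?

Adding +10 months to 1998-12-02 gives 1999-10-02.
30 days remain in December 1997 after the 1st (31 − 1).
Full months from January 1998 through September 1999 contribute their day counts.
Then 2 days into October 1999.
Total: 30 + 31 + 28 + 31 + 30 + 31 + 30 + 31 + 31 + 30 + 31 + 30 + 31 + 31 + 28 + 31 + 30 + 31 + 30 + 31 + 31 + 30 + 2 = 670.

670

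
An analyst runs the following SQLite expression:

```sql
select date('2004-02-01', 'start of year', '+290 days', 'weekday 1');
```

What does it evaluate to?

2004-10-18

`start of year` rewinds 2004-02-01 to 2004-01-01.
Applying '+290 days' to 2004-01-01: counting 290 days forward gives 2004-10-17.
`weekday 1` advances to the next Monday; 2004-10-17 is a Sunday, so it moves forward to 2004-10-18.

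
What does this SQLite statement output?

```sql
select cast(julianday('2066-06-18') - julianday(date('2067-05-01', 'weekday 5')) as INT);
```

`weekday 5` advances to the next Friday; 2067-05-01 is a Sunday, so it moves forward to 2067-05-06.
12 days remain in June 2066 after the 18th (30 − 18).
Full months from July 2066 through April 2067 contribute their day counts.
Then 6 days into May 2067.
Total: 12 + 31 + 31 + 30 + 31 + 30 + 31 + 31 + 28 + 31 + 30 + 6 = 322.
The subtraction is earlier − later, so the result is −322 → -322.

-322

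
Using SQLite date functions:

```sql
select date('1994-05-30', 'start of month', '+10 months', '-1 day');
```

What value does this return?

`start of month` rewinds 1994-05-30 to 1994-05-01.
Adding +10 months to 1994-05-01 gives 1995-03-01.
Going back 1 day from 1995-03-01 reaches 1995-02-28 (last day of February, 28 days).

1995-02-28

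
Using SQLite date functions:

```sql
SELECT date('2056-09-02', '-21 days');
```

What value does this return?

Going back 2 days from 2056-09-02 reaches 2056-08-31 (last day of August, 31 days).
Going back 19 days within August lands on 2056-08-12.

2056-08-12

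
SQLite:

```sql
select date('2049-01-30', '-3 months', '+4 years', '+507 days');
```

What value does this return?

Adding -3 months to 2049-01-30 gives 2048-10-30.
Adding +4 years to 2048-10-30 gives 2052-10-30.
Applying '+507 days' to 2052-10-30: counting 507 days forward gives 2054-03-21.

2054-03-21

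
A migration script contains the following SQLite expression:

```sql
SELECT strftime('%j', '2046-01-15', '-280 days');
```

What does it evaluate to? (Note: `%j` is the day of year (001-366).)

First apply '-280 days': 2046-01-15 → 2045-04-10.
Day-of-year for 2045-04-10: days since 2045-01-01 inclusive = 100, zero-padded to 100.

100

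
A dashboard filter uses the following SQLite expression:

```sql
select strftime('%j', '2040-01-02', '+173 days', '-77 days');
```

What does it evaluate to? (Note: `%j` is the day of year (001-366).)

First apply '+173 days', '-77 days': 2040-01-02 → 2040-04-07.
Day-of-year for 2040-04-07: days since 2040-01-01 inclusive = 98, zero-padded to 098.

098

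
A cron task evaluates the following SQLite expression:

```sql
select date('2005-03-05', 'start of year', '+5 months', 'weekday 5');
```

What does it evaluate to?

`start of year` rewinds 2005-03-05 to 2005-01-01.
Adding +5 months to 2005-01-01 gives 2005-06-01.
`weekday 5` advances to the next Friday; 2005-06-01 is a Wednesday, so it moves forward to 2005-06-03.

2005-06-03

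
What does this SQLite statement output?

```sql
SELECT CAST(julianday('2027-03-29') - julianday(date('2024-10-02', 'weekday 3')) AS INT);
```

908

`weekday 3` advances to the next Wednesday; 2024-10-02 is already a Wednesday, so it stays at 2024-10-02.
29 days remain in October 2024 after the 2nd (31 − 2).
Full months from November 2024 through February 2027 contribute their day counts.
Then 29 days into March 2027.
Total: 29 + 30 + 31 + 31 + 28 + 31 + 30 + 31 + 30 + 31 + 31 + 30 + 31 + 30 + 31 + 31 + 28 + 31 + 30 + 31 + 30 + 31 + 31 + 30 + 31 + 30 + 31 + 31 + 28 + 29 = 908.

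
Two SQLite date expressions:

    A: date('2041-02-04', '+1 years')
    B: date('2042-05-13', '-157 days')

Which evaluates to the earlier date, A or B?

A = 2042-02-04.
B = 2041-12-07.
B is earlier.

B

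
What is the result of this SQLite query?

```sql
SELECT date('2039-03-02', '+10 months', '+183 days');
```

Adding +10 months to 2039-03-02 gives 2040-01-02.
Applying '+183 days' to 2040-01-02: counting 183 days forward gives 2040-07-03.

2040-07-03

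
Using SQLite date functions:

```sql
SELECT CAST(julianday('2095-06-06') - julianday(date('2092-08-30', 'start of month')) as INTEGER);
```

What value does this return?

1039

`start of month` rewinds 2092-08-30 to 2092-08-01.
30 days remain in August 2092 after the 1st (31 − 1).
Full months from September 2092 through May 2095 contribute their day counts.
Then 6 days into June 2095.
Total: 30 + 30 + 31 + 30 + 31 + 31 + 28 + 31 + 30 + 31 + 30 + 31 + 31 + 30 + 31 + 30 + 31 + 31 + 28 + 31 + 30 + 31 + 30 + 31 + 31 + 30 + 31 + 30 + 31 + 31 + 28 + 31 + 30 + 31 + 6 = 1039.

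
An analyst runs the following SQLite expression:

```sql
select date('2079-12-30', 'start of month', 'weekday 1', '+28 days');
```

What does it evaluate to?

2080-01-01

`start of month` rewinds 2079-12-30 to 2079-12-01.
`weekday 1` advances to the next Monday; 2079-12-01 is a Friday, so it moves forward to 2079-12-04.
December 2079 has 31 days; 27 remain after the 4th, so 28 days reach 2080-01-01.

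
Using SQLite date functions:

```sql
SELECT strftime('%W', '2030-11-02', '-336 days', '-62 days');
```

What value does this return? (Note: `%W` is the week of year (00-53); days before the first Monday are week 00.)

39

First apply '-336 days', '-62 days': 2030-11-02 → 2029-09-30.
2029-09-30 is a Sunday. SQLite's %W counts Mondays since the year started; the result is 39.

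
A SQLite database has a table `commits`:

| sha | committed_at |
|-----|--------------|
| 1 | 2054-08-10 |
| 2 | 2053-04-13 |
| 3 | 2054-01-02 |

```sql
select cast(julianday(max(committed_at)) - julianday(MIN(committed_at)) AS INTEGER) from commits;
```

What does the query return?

484

MIN = 2053-04-13, MAX = 2054-08-10.
17 days remain in April 2053 after the 13th (30 − 13).
Full months from May 2053 through July 2054 contribute their day counts.
Then 10 days into August 2054.
Total: 17 + 31 + 30 + 31 + 31 + 30 + 31 + 30 + 31 + 31 + 28 + 31 + 30 + 31 + 30 + 31 + 10 = 484.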